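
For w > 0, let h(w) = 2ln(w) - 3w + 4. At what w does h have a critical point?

2/3

h'(w) = 2/w − 3 = 0 gives w = 2/3.
h''(w) = -2/w², which is negative for w > 0, so this is a local maximum.
h(2/3) = 2·ln(2/3) - 2 + 4 ≈ 1.1891.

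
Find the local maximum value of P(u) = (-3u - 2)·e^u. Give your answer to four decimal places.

Differentiating with the product rule gives P'(u) = (-3u - 5)·e^u. Since e^u > 0, the only critical point is u = -5/3.
P''(-5/3) has the same sign as -3 < 0, so this is a local maximum.
P(-5/3) = (3)·e^(-5/3) ≈ 0.5666.

0.5666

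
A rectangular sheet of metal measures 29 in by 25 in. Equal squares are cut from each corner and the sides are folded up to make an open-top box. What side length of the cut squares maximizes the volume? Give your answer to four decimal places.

With cut size x, the volume is V(x) = x(29 − 2x)(25 − 2x) for 0 < x < 12.5.
V'(x) = 12x^2 − 216x + 725. Setting V'(x) = 0 gives x ≈ 4.4631 (the root in (0, 12.5)).
V''(x) = 24x − 216 is negative there, so this is the maximum; V ≈ 1440.0739.

4.4631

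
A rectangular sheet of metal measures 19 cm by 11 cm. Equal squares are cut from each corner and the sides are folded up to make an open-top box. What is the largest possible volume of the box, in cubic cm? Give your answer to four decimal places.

With cut size x, the volume is V(x) = x(19 − 2x)(11 − 2x) for 0 < x < 5.5.
V'(x) = 12x^2 − 120x + 209. Setting V'(x) = 0 gives x ≈ 2.2462 (the root in (0, 5.5)).
V''(x) = 24x − 120 is negative there, so this is the maximum; V ≈ 212.0630.

212.0630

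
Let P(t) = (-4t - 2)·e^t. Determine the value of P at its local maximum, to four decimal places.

Differentiating with the product rule gives P'(t) = (-4t - 6)·e^t. Since e^t > 0, the only critical point is t = -3/2.
P''(-3/2) has the same sign as -4 < 0, so this is a local maximum.
P(-3/2) = (4)·e^(-3/2) ≈ 0.8925.

0.8925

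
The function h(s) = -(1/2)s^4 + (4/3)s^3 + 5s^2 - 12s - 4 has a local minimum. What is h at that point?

-61/6

h'(s) = -2s^3 + 4s^2 + 10s - 12 = 0 at s = -2, 1, 3.
Since h''(s) = -6s^2 + 8s + 10, we get h''(-2) = -30 < 0 ⇒ local maximum; h''(1) = 12 > 0 ⇒ local minimum; h''(3) = -20 < 0 ⇒ local maximum.
The local minimum is h(1) = -61/6.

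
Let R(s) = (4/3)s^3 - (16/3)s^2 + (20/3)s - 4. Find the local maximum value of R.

Critical points: R'(s) = 4s^2 - (32/3)s + 20/3 vanishes at s = 1, 5/3.
Since R''(s) = 8s - 32/3, we get R''(1) = -8/3 < 0 ⇒ local maximum; R''(5/3) = 8/3 > 0 ⇒ local minimum.
Thus R has its local maximum at s = 1, with value -4/3.

-4/3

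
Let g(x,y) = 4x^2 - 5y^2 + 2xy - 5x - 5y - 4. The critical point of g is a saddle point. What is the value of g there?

∂g/∂x = 8x + 2y - 5 = 0 and ∂g/∂y = 2x - 10y - 5 = 0, so (x, y) = (5/7, -5/14).
The Hessian has g_{xx} = 8, g_{yy} = -10, g_{xy} = 2, giving D = -84 < 0, so the point is a saddle point.
g(5/7, -5/14) = -137/28.

-137/28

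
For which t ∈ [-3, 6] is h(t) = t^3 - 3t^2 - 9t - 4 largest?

The derivative is 3t^2 - 6t - 9, which vanishes at t = -1 and t = 3.
Evaluating at the critical points and endpoints: h(-3) = -31; h(-1) = 1; h(3) = -31; h(6) = 50.
The maximum over the interval is 50, attained at t = 6.

6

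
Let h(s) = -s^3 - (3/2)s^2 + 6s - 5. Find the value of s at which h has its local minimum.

h'(s) = -3s^2 - 3s + 6 = 0 at s = -2, 1.
Second-derivative test with h''(s) = -6s - 3: h''(-2) = 9 > 0 ⇒ local minimum; h''(1) = -9 < 0 ⇒ local maximum.
The local minimum is h(-2) = -15.

-2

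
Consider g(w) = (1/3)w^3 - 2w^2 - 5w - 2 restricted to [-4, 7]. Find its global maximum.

g'(w) = w^2 - 4w - 5, which vanishes at w = -1 and w = 5.
Evaluating at the critical points and endpoints: g(-4) = -106/3; g(-1) = 2/3; g(5) = -106/3; g(7) = -62/3.
So the maximum is g(-1) = 2/3.

2/3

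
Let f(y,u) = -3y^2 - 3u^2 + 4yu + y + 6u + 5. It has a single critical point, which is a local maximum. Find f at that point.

47/4

∂f/∂y = -6y + 4u + 1 = 0 and ∂f/∂u = 4y - 6u + 6 = 0, so (y, u) = (3/2, 2).
The Hessian has f_{yy} = -6, f_{uu} = -6, f_{yu} = 4, giving D = 20 > 0 with f_{yy} < 0, so the point is a local maximum.
f(3/2, 2) = 47/4.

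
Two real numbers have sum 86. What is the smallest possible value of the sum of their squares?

3698

With a + b = 86, a^2 + b^2 = a^2 + (86 − a)^2.
The derivative 2a − 2(86 − a) = 4a − 172 vanishes at a = 43; second derivative 4 > 0, a minimum.
The minimum is 2·(43)^2 = 3698.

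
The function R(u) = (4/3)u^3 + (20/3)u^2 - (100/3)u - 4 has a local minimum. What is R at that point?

R'(u) = 4u^2 + (40/3)u - 100/3 = 0 at u = -5, 5/3.
R''(u) = 8u + 40/3. R''(-5) = -80/3 < 0 ⇒ local maximum; R''(5/3) = 80/3 > 0 ⇒ local minimum.
The local minimum is R(5/3) = -2824/81.

-2824/81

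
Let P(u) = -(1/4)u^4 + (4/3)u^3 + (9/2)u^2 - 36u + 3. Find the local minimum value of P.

-195/4

P'(u) = -u^3 + 4u^2 + 9u - 36 = 0 at u = -3, 3, 4.
Second-derivative test with P''(u) = -3u^2 + 8u + 9: P''(-3) = -42 < 0 ⇒ local maximum; P''(3) = 6 > 0 ⇒ local minimum; P''(4) = -7 < 0 ⇒ local maximum.
Thus P has its local minimum at u = 3, with value -195/4.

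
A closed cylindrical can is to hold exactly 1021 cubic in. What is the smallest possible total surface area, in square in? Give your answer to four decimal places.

With radius r and height h, πr²h = 1021 so h = 1021/(πr²), and S(r) = 2πr² + 2πrh = 2πr² + 2·1021/r.
S'(r) = 4πr − 2·1021/r² = 0 ⇒ r³ = 1021/(2π), so r ≈ 5.4569 and h = 2r ≈ 10.9139.
S''(r) = 4π + 4·1021/r³ > 0, so this is the minimum; S ≈ 561.3043.

561.3043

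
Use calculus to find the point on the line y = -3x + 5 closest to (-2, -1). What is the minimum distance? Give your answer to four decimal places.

3.7947

Minimize D(x)^2 = (x + 2)^2 + (-3x + 6)^2.
d/dx[D^2] = 2(x + 2) + 2·(-3)·(-3x + 6) = 0 ⇒ x = 8/5.
Then y = 1/5 and the distance is √(72/5) ≈ 3.7947.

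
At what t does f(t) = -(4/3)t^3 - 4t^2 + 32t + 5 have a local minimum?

f'(t) = -4t^2 - 8t + 32. Setting f'(t) = 0 gives t ∈ {-4, 2}.
Second-derivative test with f''(t) = -8t - 8: f''(-4) = 24 > 0 ⇒ local minimum; f''(2) = -24 < 0 ⇒ local maximum.
The local minimum is f(-4) = -305/3.

-4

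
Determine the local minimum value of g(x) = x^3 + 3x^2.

g'(x) = 3x^2 + 6x = 0 at x = -2, 0.
Since g''(x) = 6x + 6, we get g''(-2) = -6 < 0 ⇒ local maximum; g''(0) = 6 > 0 ⇒ local minimum.
So the local minimum value is g(0) = 0.

0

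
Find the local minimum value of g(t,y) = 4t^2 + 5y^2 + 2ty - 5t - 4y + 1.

∂g/∂t = 8t + 2y - 5 = 0 and ∂g/∂y = 2t + 10y - 4 = 0, so (t, y) = (21/38, 11/38).
The Hessian has g_{tt} = 8, g_{yy} = 10, g_{ty} = 2, giving D = 76 > 0 with g_{tt} > 0, so the point is a local minimum.
g(21/38, 11/38) = -73/76.

-73/76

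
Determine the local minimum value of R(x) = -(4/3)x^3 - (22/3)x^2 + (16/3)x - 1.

-163/3

Critical points: R'(x) = -4x^2 - (44/3)x + 16/3 vanishes at x = -4, 1/3.
Since R''(x) = -8x - 44/3, we get R''(-4) = 52/3 > 0 ⇒ local minimum; R''(1/3) = -52/3 < 0 ⇒ local maximum.
The local minimum is R(-4) = -163/3.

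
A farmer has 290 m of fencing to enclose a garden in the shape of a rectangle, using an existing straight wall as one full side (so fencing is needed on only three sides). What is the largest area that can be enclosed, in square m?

Let the sides perpendicular to the wall have length x and the parallel side y, so 2x + y = 290 and the area is A = xy = x(290 − 2x).
A'(x) = 290 − 4x = 0 gives x = 145/2, and A''(x) = −4 < 0 confirms a maximum.
Then y = 290 − 2·145/2 = 145 and A = 21025/2.

21025/2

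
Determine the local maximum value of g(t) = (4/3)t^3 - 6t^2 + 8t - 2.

g'(t) = 4t^2 - 12t + 8 = 0 at t = 1, 2.
g''(t) = 8t - 12. g''(1) = -4 < 0 ⇒ local maximum; g''(2) = 4 > 0 ⇒ local minimum.
So the local maximum value is g(1) = 4/3.

4/3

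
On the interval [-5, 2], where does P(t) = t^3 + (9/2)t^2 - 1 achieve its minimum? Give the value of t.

-5

Differentiating, P'(t) = 3t^2 + 9t; which vanishes at t = -3 and t = 0.
Candidates: P(-5) = -27/2,  P(-3) = 25/2,  P(0) = -1,  P(2) = 25.
So the minimum is P(-5) = -27/2.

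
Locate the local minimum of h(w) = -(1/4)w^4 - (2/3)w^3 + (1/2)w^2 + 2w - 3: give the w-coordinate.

Critical points: h'(w) = -w^3 - 2w^2 + w + 2 vanishes at w = -2, -1, 1.
Since h''(w) = -3w^2 - 4w + 1, we get h''(-2) = -3 < 0 ⇒ local maximum; h''(-1) = 2 > 0 ⇒ local minimum; h''(1) = -6 < 0 ⇒ local maximum.
Thus h has its local minimum at w = -1, with value -49/12.

-1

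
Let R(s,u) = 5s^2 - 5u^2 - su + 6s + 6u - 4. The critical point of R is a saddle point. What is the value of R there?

-368/101

∂R/∂s = 10s - u + 6 = 0 and ∂R/∂u = -s - 10u + 6 = 0, so (s, u) = (-54/101, 66/101).
The Hessian has R_{ss} = 10, R_{uu} = -10, R_{su} = -1, giving D = -101 < 0, so the point is a saddle point.
R(-54/101, 66/101) = -368/101.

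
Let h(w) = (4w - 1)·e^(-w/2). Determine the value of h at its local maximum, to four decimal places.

h'(w) = 4·e^(-w/2) + (4w - 1)·(-1/2)·e^(-w/2) = (-2w + 9/2)·e^(-w/2). Since e^(-w/2) > 0, the only critical point is w = 9/4.
h''(9/4) has the same sign as -2 < 0, so this is a local maximum.
h(9/4) = (8)·e^(-9/8) ≈ 2.5972.

2.5972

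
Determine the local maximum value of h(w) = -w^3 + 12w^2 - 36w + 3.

h'(w) = -3w^2 + 24w - 36. Setting h'(w) = 0 gives w ∈ {2, 6}.
Second-derivative test with h''(w) = -6w + 24: h''(2) = 12 > 0 ⇒ local minimum; h''(6) = -12 < 0 ⇒ local maximum.
So the local maximum value is h(6) = 3.

3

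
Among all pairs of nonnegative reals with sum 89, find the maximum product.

7921/4

With x + y = 89, the product is P(x) = x(89 − x).
P'(x) = 89 − 2x = 0 gives x = 89/2; P'' = −2 < 0, so this is the maximum.
P = 89/2·89/2 = 7921/4.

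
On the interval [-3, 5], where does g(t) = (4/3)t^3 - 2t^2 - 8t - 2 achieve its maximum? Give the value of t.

5

The derivative is 4t^2 - 4t - 8, which vanishes at t = -1 and t = 2.
Evaluating at the critical points and endpoints: g(-3) = -32,  g(-1) = 8/3,  g(2) = -46/3,  g(5) = 224/3.
The maximum over the interval is 224/3, attained at t = 5.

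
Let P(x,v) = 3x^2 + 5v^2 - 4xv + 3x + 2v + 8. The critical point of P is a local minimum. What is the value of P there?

∂P/∂x = 6x - 4v + 3 = 0 and ∂P/∂v = -4x + 10v + 2 = 0, so (x, v) = (-19/22, -6/11).
The Hessian has P_{xx} = 6, P_{vv} = 10, P_{xv} = -4, giving D = 44 > 0 with P_{xx} > 0, so the point is a local minimum.
P(-19/22, -6/11) = 271/44.

271/44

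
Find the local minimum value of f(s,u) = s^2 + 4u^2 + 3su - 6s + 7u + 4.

-291/7

∂f/∂s = 2s + 3u - 6 = 0 and ∂f/∂u = 3s + 8u + 7 = 0, so (s, u) = (69/7, -32/7).
The Hessian has f_{ss} = 2, f_{uu} = 8, f_{su} = 3, giving D = 7 > 0 with f_{ss} > 0, so the point is a local minimum.
f(69/7, -32/7) = -291/7.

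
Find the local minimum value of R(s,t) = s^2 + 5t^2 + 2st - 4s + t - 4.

∂R/∂s = 2s + 2t - 4 = 0 and ∂R/∂t = 2s + 10t + 1 = 0, so (s, t) = (21/8, -5/8).
The Hessian has R_{ss} = 2, R_{tt} = 10, R_{st} = 2, giving D = 16 > 0 with R_{ss} > 0, so the point is a local minimum.
R(21/8, -5/8) = -153/16.

-153/16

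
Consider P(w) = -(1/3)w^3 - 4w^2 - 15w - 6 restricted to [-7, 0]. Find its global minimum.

P'(w) = -w^2 - 8w - 15, which vanishes at w = -5 and w = -3.
Compare values at every candidate in [-7, 0]: P(-7) = 52/3,  P(-5) = 32/3,  P(-3) = 12,  P(0) = -6.
So the minimum is P(0) = -6.

-6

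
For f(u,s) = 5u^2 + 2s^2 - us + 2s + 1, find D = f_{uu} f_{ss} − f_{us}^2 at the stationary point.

39

∂f/∂u = 10u - s = 0 and ∂f/∂s = -u + 4s + 2 = 0, so (u, s) = (-2/39, -20/39).
The Hessian has f_{uu} = 10, f_{ss} = 4, f_{us} = -1, giving D = 39 > 0 with f_{uu} > 0, so the point is a local minimum.
D = (10)·(4) − (-1)^2 = 39.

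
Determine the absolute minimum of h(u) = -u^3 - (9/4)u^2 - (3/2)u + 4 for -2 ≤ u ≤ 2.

-16

h'(u) = -3u^2 - (9/2)u - 3/2, which vanishes at u = -1 and u = -1/2.
Evaluating at the critical points and endpoints: h(-2) = 6; h(-1) = 17/4; h(-1/2) = 69/16; h(2) = -16.
The minimum over the interval is -16, attained at u = 2.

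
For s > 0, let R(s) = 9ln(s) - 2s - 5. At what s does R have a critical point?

9/2

R'(s) = 9/s − 2 = 0 gives s = 9/2.
R''(s) = -9/s², which is negative for s > 0, so this is a local maximum.
R(9/2) = 9·ln(9/2) - 9 - 5 ≈ -0.4633.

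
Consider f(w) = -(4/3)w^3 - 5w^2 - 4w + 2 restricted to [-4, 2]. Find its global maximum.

Differentiating, f'(w) = -4w^2 - 10w - 4; which vanishes at w = -2 and w = -1/2.
Candidates: f(-4) = 70/3; f(-2) = 2/3; f(-1/2) = 35/12; f(2) = -110/3.
So the maximum is f(-4) = 70/3.

70/3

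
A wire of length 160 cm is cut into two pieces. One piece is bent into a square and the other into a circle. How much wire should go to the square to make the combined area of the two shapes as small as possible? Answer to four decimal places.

89.6159

Let x be the length used for the square. Square side x/4; circle radius (160−x)/(2π).
A(x) = (x/4)² + π·((160−x)/(2π))² = x²/16 + (160−x)²/(4π) for 0 ≤ x ≤ 160. A'(x) = x/8 − (160−x)/(2π) = 0 gives x = 4·160/(π+4) ≈ 89.6159.
A'' = 1/8 + 1/(2π) > 0, so this gives the minimum combined area; x ≈ 89.6159 cm to the square.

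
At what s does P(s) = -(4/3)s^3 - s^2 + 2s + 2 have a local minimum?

-1

Critical points: P'(s) = -4s^2 - 2s + 2 vanishes at s = -1, 1/2.
Second-derivative test with P''(s) = -8s - 2: P''(-1) = 6 > 0 ⇒ local minimum; P''(1/2) = -6 < 0 ⇒ local maximum.
The local minimum is P(-1) = 1/3.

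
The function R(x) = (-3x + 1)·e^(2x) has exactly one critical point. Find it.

By the product rule, R'(x) = (-6x - 1)·e^(2x). Since e^(2x) > 0, the only critical point is x = -1/6.
R''(-1/6) has the same sign as -6 < 0, so this is a local maximum.
R(-1/6) = (3/2)·e^(-1/3) ≈ 1.0748.

-1/6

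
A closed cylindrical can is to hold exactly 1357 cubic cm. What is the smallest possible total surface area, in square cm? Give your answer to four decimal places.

678.5280

With radius r and height h, πr²h = 1357 so h = 1357/(πr²), and S(r) = 2πr² + 2πrh = 2πr² + 2·1357/r.
S'(r) = 4πr − 2·1357/r² = 0 ⇒ r³ = 1357/(2π), so r ≈ 5.9998 and h = 2r ≈ 11.9995.
S''(r) = 4π + 4·1357/r³ > 0, so this is the minimum; S ≈ 678.5280.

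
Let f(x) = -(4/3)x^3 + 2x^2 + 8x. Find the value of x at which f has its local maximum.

f'(x) = -4x^2 + 4x + 8. Setting f'(x) = 0 gives x ∈ {-1, 2}.
Second-derivative test with f''(x) = -8x + 4: f''(-1) = 12 > 0 ⇒ local minimum; f''(2) = -12 < 0 ⇒ local maximum.
So the local maximum value is f(2) = 40/3.

2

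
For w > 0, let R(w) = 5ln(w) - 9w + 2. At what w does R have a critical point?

5/9

R'(w) = 5/w − 9 = 0 gives w = 5/9.
R''(w) = -5/w², which is negative for w > 0, so this is a local maximum.
R(5/9) = 5·ln(5/9) - 5 + 2 ≈ -5.9389.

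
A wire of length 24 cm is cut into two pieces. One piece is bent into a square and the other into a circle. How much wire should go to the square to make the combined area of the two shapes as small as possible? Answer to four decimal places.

Let x be the length used for the square. Square side x/4; circle radius (24−x)/(2π).
A(x) = (x/4)² + π·((24−x)/(2π))² = x²/16 + (24−x)²/(4π) for 0 ≤ x ≤ 24. A'(x) = x/8 − (24−x)/(2π) = 0 gives x = 4·24/(π+4) ≈ 13.4424.
A'' = 1/8 + 1/(2π) > 0, so this gives the minimum combined area; x ≈ 13.4424 cm to the square.

13.4424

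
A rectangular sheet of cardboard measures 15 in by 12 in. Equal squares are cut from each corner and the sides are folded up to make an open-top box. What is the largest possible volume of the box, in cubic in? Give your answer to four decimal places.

177.2341

With cut size x, the volume is V(x) = x(15 − 2x)(12 − 2x) for 0 < x < 6.
V'(x) = 12x^2 − 108x + 180. Setting V'(x) = 0 gives x ≈ 2.2087 (the root in (0, 6)).
V''(x) = 24x − 108 is negative there, so this is the maximum; V ≈ 177.2341.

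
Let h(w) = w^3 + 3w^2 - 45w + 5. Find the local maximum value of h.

180

h'(w) = 3w^2 + 6w - 45. Setting h'(w) = 0 gives w ∈ {-5, 3}.
Second-derivative test with h''(w) = 6w + 6: h''(-5) = -24 < 0 ⇒ local maximum; h''(3) = 24 > 0 ⇒ local minimum.
Thus h has its local maximum at w = -5, with value 180.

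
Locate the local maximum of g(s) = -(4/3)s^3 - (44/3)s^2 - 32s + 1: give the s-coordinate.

-4/3

g'(s) = -4s^2 - (88/3)s - 32. Setting g'(s) = 0 gives s ∈ {-6, -4/3}.
g''(s) = -8s - 88/3. g''(-6) = 56/3 > 0 ⇒ local minimum; g''(-4/3) = -56/3 < 0 ⇒ local maximum.
The local maximum is g(-4/3) = 1681/81.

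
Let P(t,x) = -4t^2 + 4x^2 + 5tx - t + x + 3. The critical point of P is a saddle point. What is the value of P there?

272/89

∂P/∂t = -8t + 5x - 1 = 0 and ∂P/∂x = 5t + 8x + 1 = 0, so (t, x) = (-13/89, -3/89).
The Hessian has P_{tt} = -8, P_{xx} = 8, P_{tx} = 5, giving D = -89 < 0, so the point is a saddle point.
P(-13/89, -3/89) = 272/89.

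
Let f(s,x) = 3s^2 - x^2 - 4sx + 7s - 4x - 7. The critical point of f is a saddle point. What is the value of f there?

∂f/∂s = 6s - 4x + 7 = 0 and ∂f/∂x = -4s - 2x - 4 = 0, so (s, x) = (-15/14, 1/7).
The Hessian has f_{ss} = 6, f_{xx} = -2, f_{sx} = -4, giving D = -28 < 0, so the point is a saddle point.
f(-15/14, 1/7) = -309/28.

-309/28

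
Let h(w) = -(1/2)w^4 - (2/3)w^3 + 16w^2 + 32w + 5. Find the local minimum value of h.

-65/6

h'(w) = -2w^3 - 2w^2 + 32w + 32 = 0 at w = -4, -1, 4.
h''(w) = -6w^2 - 4w + 32. h''(-4) = -48 < 0 ⇒ local maximum; h''(-1) = 30 > 0 ⇒ local minimum; h''(4) = -80 < 0 ⇒ local maximum.
Thus h has its local minimum at w = -1, with value -65/6.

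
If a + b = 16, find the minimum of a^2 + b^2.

128

With a + b = 16, a^2 + b^2 = a^2 + (16 − a)^2.
The derivative 2a − 2(16 − a) = 4a − 32 vanishes at a = 8; second derivative 4 > 0, a minimum.
The minimum is 2·(8)^2 = 128.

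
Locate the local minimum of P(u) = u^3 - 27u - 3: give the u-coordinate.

P'(u) = 3u^2 - 27. Setting P'(u) = 0 gives u ∈ {-3, 3}.
Second-derivative test with P''(u) = 6u: P''(-3) = -18 < 0 ⇒ local maximum; P''(3) = 18 > 0 ⇒ local minimum.
So the local minimum value is P(3) = -57.

3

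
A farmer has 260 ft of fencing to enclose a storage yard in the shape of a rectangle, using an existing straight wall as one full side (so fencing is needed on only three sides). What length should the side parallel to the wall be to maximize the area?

130

Let the sides perpendicular to the wall have length x and the parallel side y, so 2x + y = 260 and the area is A = xy = x(260 − 2x).
A'(x) = 260 − 4x = 0 gives x = 65, and A''(x) = −4 < 0 confirms a maximum.
Then y = 260 − 2·65 = 130 and A = 8450.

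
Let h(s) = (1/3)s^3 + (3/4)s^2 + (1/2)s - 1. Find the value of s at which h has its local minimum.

h'(s) = s^2 + (3/2)s + 1/2 = 0 at s = -1, -1/2.
Second-derivative test with h''(s) = 2s + 3/2: h''(-1) = -1/2 < 0 ⇒ local maximum; h''(-1/2) = 1/2 > 0 ⇒ local minimum.
So the local minimum value is h(-1/2) = -53/48.

-1/2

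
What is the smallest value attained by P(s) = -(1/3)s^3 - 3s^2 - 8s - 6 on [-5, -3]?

Differentiating, P'(s) = -s^2 - 6s - 8; whose only zero in [-5, -3] is s = -4.
Compare values at every candidate in [-5, -3]: P(-5) = 2/3, P(-4) = -2/3, P(-3) = 0.
Hence the absolute minimum is -2/3 at s = -4.

-2/3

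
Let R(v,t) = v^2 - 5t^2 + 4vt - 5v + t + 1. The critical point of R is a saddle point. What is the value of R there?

∂R/∂v = 2v + 4t - 5 = 0 and ∂R/∂t = 4v - 10t + 1 = 0, so (v, t) = (23/18, 11/18).
The Hessian has R_{vv} = 2, R_{tt} = -10, R_{vt} = 4, giving D = -36 < 0, so the point is a saddle point.
R(23/18, 11/18) = -17/9.

-17/9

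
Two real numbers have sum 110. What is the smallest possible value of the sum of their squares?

6050

With a + b = 110, a^2 + b^2 = a^2 + (110 − a)^2.
The derivative 2a − 2(110 − a) = 4a − 220 vanishes at a = 55; second derivative 4 > 0, a minimum.
The minimum is 2·(55)^2 = 6050.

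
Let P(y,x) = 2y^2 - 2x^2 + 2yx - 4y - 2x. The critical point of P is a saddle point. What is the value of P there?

-2

∂P/∂y = 4y + 2x - 4 = 0 and ∂P/∂x = 2y - 4x - 2 = 0, so (y, x) = (1, 0).
The Hessian has P_{yy} = 4, P_{xx} = -4, P_{yx} = 2, giving D = -20 < 0, so the point is a saddle point.
P(1, 0) = -2.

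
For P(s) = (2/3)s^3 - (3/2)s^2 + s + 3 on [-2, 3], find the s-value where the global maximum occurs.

P'(s) = 2s^2 - 3s + 1, which vanishes at s = 1/2 and s = 1.
Evaluating at the critical points and endpoints: P(-2) = -31/3; P(1/2) = 77/24; P(1) = 19/6; P(3) = 21/2.
The maximum over the interval is 21/2, attained at s = 3.

3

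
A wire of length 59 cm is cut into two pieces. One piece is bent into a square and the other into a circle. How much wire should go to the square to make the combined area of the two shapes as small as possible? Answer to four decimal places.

33.0459

Let x be the length used for the square. Square side x/4; circle radius (59−x)/(2π).
A(x) = (x/4)² + π·((59−x)/(2π))² = x²/16 + (59−x)²/(4π) for 0 ≤ x ≤ 59. A'(x) = x/8 − (59−x)/(2π) = 0 gives x = 4·59/(π+4) ≈ 33.0459.
A'' = 1/8 + 1/(2π) > 0, so this gives the minimum combined area; x ≈ 33.0459 cm to the square.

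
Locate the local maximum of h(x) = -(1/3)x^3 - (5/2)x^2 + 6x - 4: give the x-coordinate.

Critical points: h'(x) = -x^2 - 5x + 6 vanishes at x = -6, 1.
h''(x) = -2x - 5. h''(-6) = 7 > 0 ⇒ local minimum; h''(1) = -7 < 0 ⇒ local maximum.
Thus h has its local maximum at x = 1, with value -5/6.

1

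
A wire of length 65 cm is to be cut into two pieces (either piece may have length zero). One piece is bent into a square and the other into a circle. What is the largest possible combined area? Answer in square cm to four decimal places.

336.2148

Let x be the length used for the square. Square side x/4; circle radius (65−x)/(2π).
A(x) = (x/4)² + π·((65−x)/(2π))² = x²/16 + (65−x)²/(4π) for 0 ≤ x ≤ 65. A'(x) = x/8 − (65−x)/(2π) = 0 gives x = 4·65/(π+4) ≈ 36.4064.
A'' > 0, so the interior critical point is a minimum; the maximum is at an endpoint. A(0) = 336.2148 and A(65) = 264.0625, so the largest area is 336.2148.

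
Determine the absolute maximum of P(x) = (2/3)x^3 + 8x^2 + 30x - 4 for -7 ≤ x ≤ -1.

-80/3

The derivative is 2x^2 + 16x + 30, which vanishes at x = -5 and x = -3.
Evaluating at the critical points and endpoints: P(-7) = -152/3,  P(-5) = -112/3,  P(-3) = -40,  P(-1) = -80/3.
So the maximum is P(-1) = -80/3.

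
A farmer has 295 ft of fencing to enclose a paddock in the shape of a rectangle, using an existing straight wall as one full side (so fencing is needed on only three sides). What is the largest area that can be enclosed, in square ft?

Let the sides perpendicular to the wall have length x and the parallel side y, so 2x + y = 295 and the area is A = xy = x(295 − 2x).
A'(x) = 295 − 4x = 0 gives x = 295/4, and A''(x) = −4 < 0 confirms a maximum.
Then y = 295 − 2·295/4 = 295/2 and A = 87025/8.

87025/8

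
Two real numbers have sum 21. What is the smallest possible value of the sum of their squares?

441/2

With a + b = 21, a^2 + b^2 = a^2 + (21 − a)^2.
The derivative 2a − 2(21 − a) = 4a − 42 vanishes at a = 21/2; second derivative 4 > 0, a minimum.
The minimum is 2·(21/2)^2 = 441/2.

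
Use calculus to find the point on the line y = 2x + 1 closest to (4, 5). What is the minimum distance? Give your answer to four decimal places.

Minimize D(x)^2 = (x - 4)^2 + (2x - 4)^2.
d/dx[D^2] = 2(x - 4) + 2·2·(2x - 4) = 0 ⇒ x = 12/5.
Then y = 29/5 and the distance is √(16/5) ≈ 1.7889.

1.7889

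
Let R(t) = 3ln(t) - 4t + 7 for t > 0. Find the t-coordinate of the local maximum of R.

R'(t) = 3/t − 4 = 0 gives t = 3/4.
R''(t) = -3/t², which is negative for t > 0, so this is a local maximum.
R(3/4) = 3·ln(3/4) - 3 + 7 ≈ 3.1370.

3/4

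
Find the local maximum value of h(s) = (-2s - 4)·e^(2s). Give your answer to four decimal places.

0.0067

By the product rule, h'(s) = (-4s - 10)·e^(2s). Since e^(2s) > 0, the only critical point is s = -5/2.
h''(-5/2) has the same sign as -4 < 0, so this is a local maximum.
h(-5/2) = (1)·e^(-5) ≈ 0.0067.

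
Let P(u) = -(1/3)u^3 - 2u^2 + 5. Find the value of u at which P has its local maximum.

P'(u) = -u^2 - 4u. Setting P'(u) = 0 gives u ∈ {-4, 0}.
Second-derivative test with P''(u) = -2u - 4: P''(-4) = 4 > 0 ⇒ local minimum; P''(0) = -4 < 0 ⇒ local maximum.
The local maximum is P(0) = 5.

0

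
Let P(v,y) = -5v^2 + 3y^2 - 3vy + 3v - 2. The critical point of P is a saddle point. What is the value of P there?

∂P/∂v = -10v - 3y + 3 = 0 and ∂P/∂y = -3v + 6y = 0, so (v, y) = (6/23, 3/23).
The Hessian has P_{vv} = -10, P_{yy} = 6, P_{vy} = -3, giving D = -69 < 0, so the point is a saddle point.
P(6/23, 3/23) = -37/23.

-37/23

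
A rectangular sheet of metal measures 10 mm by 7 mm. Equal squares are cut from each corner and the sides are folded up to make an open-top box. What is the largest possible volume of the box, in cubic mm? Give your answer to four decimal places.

42.3766

With cut size x, the volume is V(x) = x(10 − 2x)(7 − 2x) for 0 < x < 3.5.
V'(x) = 12x^2 − 68x + 70. Setting V'(x) = 0 gives x ≈ 1.3520 (the root in (0, 3.5)).
V''(x) = 24x − 68 is negative there, so this is the maximum; V ≈ 42.3766.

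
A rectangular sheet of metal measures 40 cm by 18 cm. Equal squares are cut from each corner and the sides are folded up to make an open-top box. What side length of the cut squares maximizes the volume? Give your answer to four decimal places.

With cut size x, the volume is V(x) = x(40 − 2x)(18 − 2x) for 0 < x < 9.
V'(x) = 12x^2 − 232x + 720. Setting V'(x) = 0 gives x ≈ 3.8835 (the root in (0, 9)).
V''(x) = 24x − 232 is negative there, so this is the maximum; V ≈ 1280.9348.

3.8835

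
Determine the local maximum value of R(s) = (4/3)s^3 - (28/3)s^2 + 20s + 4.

1424/81

Critical points: R'(s) = 4s^2 - (56/3)s + 20 vanishes at s = 5/3, 3.
R''(s) = 8s - 56/3. R''(5/3) = -16/3 < 0 ⇒ local maximum; R''(3) = 16/3 > 0 ⇒ local minimum.
Thus R has its local maximum at s = 5/3, with value 1424/81.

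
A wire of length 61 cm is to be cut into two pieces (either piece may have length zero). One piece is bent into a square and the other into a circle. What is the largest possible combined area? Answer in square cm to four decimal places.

Let x be the length used for the square. Square side x/4; circle radius (61−x)/(2π).
A(x) = (x/4)² + π·((61−x)/(2π))² = x²/16 + (61−x)²/(4π) for 0 ≤ x ≤ 61. A'(x) = x/8 − (61−x)/(2π) = 0 gives x = 4·61/(π+4) ≈ 34.1660.
A'' > 0, so the interior critical point is a minimum; the maximum is at an endpoint. A(0) = 296.1078 and A(61) = 232.5625, so the largest area is 296.1078.

296.1078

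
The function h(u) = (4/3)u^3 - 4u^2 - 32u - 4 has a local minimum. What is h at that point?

Critical points: h'(u) = 4u^2 - 8u - 32 vanishes at u = -2, 4.
h''(u) = 8u - 8. h''(-2) = -24 < 0 ⇒ local maximum; h''(4) = 24 > 0 ⇒ local minimum.
Thus h has its local minimum at u = 4, with value -332/3.

-332/3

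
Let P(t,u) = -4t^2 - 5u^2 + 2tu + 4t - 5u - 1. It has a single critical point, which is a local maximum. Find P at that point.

16/19

∂P/∂t = -8t + 2u + 4 = 0 and ∂P/∂u = 2t - 10u - 5 = 0, so (t, u) = (15/38, -8/19).
The Hessian has P_{tt} = -8, P_{uu} = -10, P_{tu} = 2, giving D = 76 > 0 with P_{tt} < 0, so the point is a local maximum.
P(15/38, -8/19) = 16/19.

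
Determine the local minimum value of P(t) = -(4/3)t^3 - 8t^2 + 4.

-116/3

Critical points: P'(t) = -4t^2 - 16t vanishes at t = -4, 0.
Since P''(t) = -8t - 16, we get P''(-4) = 16 > 0 ⇒ local minimum; P''(0) = -16 < 0 ⇒ local maximum.
The local minimum is P(-4) = -116/3.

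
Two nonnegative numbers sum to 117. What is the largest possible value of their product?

With x + y = 117, the product is P(x) = x(117 − x).
P'(x) = 117 − 2x = 0 gives x = 117/2; P'' = −2 < 0, so this is the maximum.
P = 117/2·117/2 = 13689/4.

13689/4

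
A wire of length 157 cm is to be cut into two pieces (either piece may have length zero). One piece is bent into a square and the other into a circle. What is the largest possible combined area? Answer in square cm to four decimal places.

1961.5051

Let x be the length used for the square. Square side x/4; circle radius (157−x)/(2π).
A(x) = (x/4)² + π·((157−x)/(2π))² = x²/16 + (157−x)²/(4π) for 0 ≤ x ≤ 157. A'(x) = x/8 − (157−x)/(2π) = 0 gives x = 4·157/(π+4) ≈ 87.9356.
A'' > 0, so the interior critical point is a minimum; the maximum is at an endpoint. A(0) = 1961.5051 and A(157) = 1540.5625, so the largest area is 1961.5051.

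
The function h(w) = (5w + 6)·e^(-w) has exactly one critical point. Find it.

By the product rule, h'(w) = (-5w - 1)·e^(-w). Since e^(-w) > 0, the only critical point is w = -1/5.
h''(-1/5) has the same sign as -5 < 0, so this is a local maximum.
h(-1/5) = (5)·e^(1/5) ≈ 6.1070.

-1/5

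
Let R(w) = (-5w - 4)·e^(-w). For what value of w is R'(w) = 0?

By the product rule, R'(w) = (5w - 1)·e^(-w). Since e^(-w) > 0, the only critical point is w = 1/5.
R''(1/5) has the same sign as 5 > 0, so this is a local minimum.
R(1/5) = (-5)·e^(-1/5) ≈ -4.0937.

1/5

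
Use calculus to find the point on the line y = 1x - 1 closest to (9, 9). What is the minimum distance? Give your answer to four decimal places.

Minimize D(x)^2 = (x - 9)^2 + (x - 10)^2.
d/dx[D^2] = 2(x - 9) + 2·1·(x - 10) = 0 ⇒ x = 19/2.
Then y = 17/2 and the distance is √(1/2) ≈ 0.7071.

0.7071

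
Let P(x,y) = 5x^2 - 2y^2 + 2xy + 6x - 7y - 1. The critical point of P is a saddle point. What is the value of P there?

213/44

∂P/∂x = 10x + 2y + 6 = 0 and ∂P/∂y = 2x - 4y - 7 = 0, so (x, y) = (-5/22, -41/22).
The Hessian has P_{xx} = 10, P_{yy} = -4, P_{xy} = 2, giving D = -44 < 0, so the point is a saddle point.
P(-5/22, -41/22) = 213/44.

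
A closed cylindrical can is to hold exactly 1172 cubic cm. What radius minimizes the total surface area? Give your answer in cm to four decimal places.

With radius r and height h, πr²h = 1172 so h = 1172/(πr²), and S(r) = 2πr² + 2πrh = 2πr² + 2·1172/r.
S'(r) = 4πr − 2·1172/r² = 0 ⇒ r³ = 1172/(2π), so r ≈ 5.7137 and h = 2r ≈ 11.4274.
S''(r) = 4π + 4·1172/r³ > 0, so this is the minimum; S ≈ 615.3652.

5.7137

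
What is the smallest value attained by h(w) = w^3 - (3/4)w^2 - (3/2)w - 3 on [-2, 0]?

h'(w) = 3w^2 - (3/2)w - 3/2, whose only zero in [-2, 0] is w = -1/2.
Compare values at every candidate in [-2, 0]: h(-2) = -11, h(-1/2) = -41/16, h(0) = -3.
The minimum over the interval is -11, attained at w = -2.

-11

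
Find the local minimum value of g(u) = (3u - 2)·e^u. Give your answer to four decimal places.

-2.1496

g'(u) = 3·e^u + (3u - 2)·1·e^u = (3u + 1)·e^u. Since e^u > 0, the only critical point is u = -1/3.
g''(-1/3) has the same sign as 3 > 0, so this is a local minimum.
g(-1/3) = (-3)·e^(-1/3) ≈ -2.1496.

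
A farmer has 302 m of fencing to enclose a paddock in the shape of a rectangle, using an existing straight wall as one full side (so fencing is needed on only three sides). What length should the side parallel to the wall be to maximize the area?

Let the sides perpendicular to the wall have length x and the parallel side y, so 2x + y = 302 and the area is A = xy = x(302 − 2x).
A'(x) = 302 − 4x = 0 gives x = 151/2, and A''(x) = −4 < 0 confirms a maximum.
Then y = 302 − 2·151/2 = 151 and A = 22801/2.

151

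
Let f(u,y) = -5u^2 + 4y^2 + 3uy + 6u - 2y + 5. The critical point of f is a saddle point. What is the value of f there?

∂f/∂u = -10u + 3y + 6 = 0 and ∂f/∂y = 3u + 8y - 2 = 0, so (u, y) = (54/89, 2/89).
The Hessian has f_{uu} = -10, f_{yy} = 8, f_{uy} = 3, giving D = -89 < 0, so the point is a saddle point.
f(54/89, 2/89) = 605/89.

605/89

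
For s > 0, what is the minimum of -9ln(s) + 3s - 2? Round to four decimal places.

R'(s) = -9/s + 3 = 0 gives s = 3.
R''(s) = 9/s², which is positive for s > 0, so this is a local minimum.
R(3) = -9·ln(3) + 9 - 2 ≈ -2.8875.

-2.8875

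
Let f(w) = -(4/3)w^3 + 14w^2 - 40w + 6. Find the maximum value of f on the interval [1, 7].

-32/3

f'(w) = -4w^2 + 28w - 40, which vanishes at w = 2 and w = 5.
Compare values at every candidate in [1, 7]: f(1) = -64/3, f(2) = -86/3, f(5) = -32/3, f(7) = -136/3.
So the maximum is f(5) = -32/3.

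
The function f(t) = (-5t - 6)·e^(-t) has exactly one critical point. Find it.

-1/5

By the product rule, f'(t) = (5t + 1)·e^(-t). Since e^(-t) > 0, the only critical point is t = -1/5.
f''(-1/5) has the same sign as 5 > 0, so this is a local minimum.
f(-1/5) = (-5)·e^(1/5) ≈ -6.1070.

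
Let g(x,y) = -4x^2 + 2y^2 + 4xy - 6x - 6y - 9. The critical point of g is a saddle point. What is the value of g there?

-27/2

∂g/∂x = -8x + 4y - 6 = 0 and ∂g/∂y = 4x + 4y - 6 = 0, so (x, y) = (0, 3/2).
The Hessian has g_{xx} = -8, g_{yy} = 4, g_{xy} = 4, giving D = -48 < 0, so the point is a saddle point.
g(0, 3/2) = -27/2.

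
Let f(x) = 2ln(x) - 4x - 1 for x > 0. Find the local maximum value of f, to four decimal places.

-4.3863

f'(x) = 2/x − 4 = 0 gives x = 1/2.
f''(x) = -2/x², which is negative for x > 0, so this is a local maximum.
f(1/2) = 2·ln(1/2) - 2 - 1 ≈ -4.3863.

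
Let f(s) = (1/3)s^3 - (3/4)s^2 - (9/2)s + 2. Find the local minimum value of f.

f'(s) = s^2 - (3/2)s - 9/2 = 0 at s = -3/2, 3.
Since f''(s) = 2s - 3/2, we get f''(-3/2) = -9/2 < 0 ⇒ local maximum; f''(3) = 9/2 > 0 ⇒ local minimum.
Thus f has its local minimum at s = 3, with value -37/4.

-37/4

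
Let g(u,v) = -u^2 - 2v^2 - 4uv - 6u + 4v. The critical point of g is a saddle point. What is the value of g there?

-23

∂g/∂u = -2u - 4v - 6 = 0 and ∂g/∂v = -4u - 4v + 4 = 0, so (u, v) = (5, -4).
The Hessian has g_{uu} = -2, g_{vv} = -4, g_{uv} = -4, giving D = -8 < 0, so the point is a saddle point.
g(5, -4) = -23.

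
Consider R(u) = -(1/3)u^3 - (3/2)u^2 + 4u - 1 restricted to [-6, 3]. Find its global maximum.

Differentiating, R'(u) = -u^2 - 3u + 4; which vanishes at u = -4 and u = 1.
Evaluating at the critical points and endpoints: R(-6) = -7, R(-4) = -59/3, R(1) = 7/6, R(3) = -23/2.
Hence the absolute maximum is 7/6 at u = 1.

7/6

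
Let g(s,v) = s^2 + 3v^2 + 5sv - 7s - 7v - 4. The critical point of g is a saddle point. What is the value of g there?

∂g/∂s = 2s + 5v - 7 = 0 and ∂g/∂v = 5s + 6v - 7 = 0, so (s, v) = (-7/13, 21/13).
The Hessian has g_{ss} = 2, g_{vv} = 6, g_{sv} = 5, giving D = -13 < 0, so the point is a saddle point.
g(-7/13, 21/13) = -101/13.

-101/13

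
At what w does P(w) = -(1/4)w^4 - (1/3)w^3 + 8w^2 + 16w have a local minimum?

-1

Critical points: P'(w) = -w^3 - w^2 + 16w + 16 vanishes at w = -4, -1, 4.
P''(w) = -3w^2 - 2w + 16. P''(-4) = -24 < 0 ⇒ local maximum; P''(-1) = 15 > 0 ⇒ local minimum; P''(4) = -40 < 0 ⇒ local maximum.
So the local minimum value is P(-1) = -95/12.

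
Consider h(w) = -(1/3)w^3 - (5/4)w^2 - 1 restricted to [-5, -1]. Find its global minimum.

h'(w) = -w^2 - (5/2)w, whose only zero in [-5, -1] is w = -5/2.
Candidates: h(-5) = 113/12,  h(-5/2) = -173/48,  h(-1) = -23/12.
Hence the absolute minimum is -173/48 at w = -5/2.

-173/48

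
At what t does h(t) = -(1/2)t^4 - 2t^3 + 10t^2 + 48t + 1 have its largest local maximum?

h'(t) = -2t^3 - 6t^2 + 20t + 48. Setting h'(t) = 0 gives t ∈ {-4, -2, 3}.
h''(t) = -6t^2 - 12t + 20. h''(-4) = -28 < 0 ⇒ local maximum; h''(-2) = 20 > 0 ⇒ local minimum; h''(3) = -70 < 0 ⇒ local maximum.
Thus h has its largest local maximum at t = 3, with value 281/2.

3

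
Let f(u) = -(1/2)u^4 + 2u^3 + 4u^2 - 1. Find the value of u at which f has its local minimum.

f'(u) = -2u^3 + 6u^2 + 8u = 0 at u = -1, 0, 4.
f''(u) = -6u^2 + 12u + 8. f''(-1) = -10 < 0 ⇒ local maximum; f''(0) = 8 > 0 ⇒ local minimum; f''(4) = -40 < 0 ⇒ local maximum.
So the local minimum value is f(0) = -1.

0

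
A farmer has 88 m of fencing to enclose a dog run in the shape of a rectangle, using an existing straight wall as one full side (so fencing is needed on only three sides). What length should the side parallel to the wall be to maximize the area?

44

Let the sides perpendicular to the wall have length x and the parallel side y, so 2x + y = 88 and the area is A = xy = x(88 − 2x).
A'(x) = 88 − 4x = 0 gives x = 22, and A''(x) = −4 < 0 confirms a maximum.
Then y = 88 − 2·22 = 44 and A = 968.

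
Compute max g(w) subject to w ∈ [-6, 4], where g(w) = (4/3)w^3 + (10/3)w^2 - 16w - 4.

212/3

Differentiating, g'(w) = 4w^2 + (20/3)w - 16; which vanishes at w = -3 and w = 4/3.
Candidates: g(-6) = -76,  g(-3) = 38,  g(4/3) = -1316/81,  g(4) = 212/3.
The maximum over the interval is 212/3, attained at w = 4.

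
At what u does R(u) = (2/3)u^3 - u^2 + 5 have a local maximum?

0

Critical points: R'(u) = 2u^2 - 2u vanishes at u = 0, 1.
Since R''(u) = 4u - 2, we get R''(0) = -2 < 0 ⇒ local maximum; R''(1) = 2 > 0 ⇒ local minimum.
So the local maximum value is R(0) = 5.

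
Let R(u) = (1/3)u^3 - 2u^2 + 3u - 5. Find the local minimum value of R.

-5

R'(u) = u^2 - 4u + 3 = 0 at u = 1, 3.
Since R''(u) = 2u - 4, we get R''(1) = -2 < 0 ⇒ local maximum; R''(3) = 2 > 0 ⇒ local minimum.
Thus R has its local minimum at u = 3, with value -5.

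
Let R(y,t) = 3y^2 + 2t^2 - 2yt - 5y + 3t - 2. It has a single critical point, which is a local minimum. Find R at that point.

∂R/∂y = 6y - 2t - 5 = 0 and ∂R/∂t = -2y + 4t + 3 = 0, so (y, t) = (7/10, -2/5).
The Hessian has R_{yy} = 6, R_{tt} = 4, R_{yt} = -2, giving D = 20 > 0 with R_{yy} > 0, so the point is a local minimum.
R(7/10, -2/5) = -87/20.

-87/20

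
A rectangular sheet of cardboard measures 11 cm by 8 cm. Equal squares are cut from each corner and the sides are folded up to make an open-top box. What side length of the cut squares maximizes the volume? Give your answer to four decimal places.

1.5252

With cut size x, the volume is V(x) = x(11 − 2x)(8 − 2x) for 0 < x < 4.
V'(x) = 12x^2 − 76x + 88. Setting V'(x) = 0 gives x ≈ 1.5252 (the root in (0, 4)).
V''(x) = 24x − 76 is negative there, so this is the maximum; V ≈ 60.0126.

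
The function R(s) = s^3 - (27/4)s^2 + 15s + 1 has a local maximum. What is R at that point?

12

Critical points: R'(s) = 3s^2 - (27/2)s + 15 vanishes at s = 2, 5/2.
R''(s) = 6s - 27/2. R''(2) = -3/2 < 0 ⇒ local maximum; R''(5/2) = 3/2 > 0 ⇒ local minimum.
Thus R has its local maximum at s = 2, with value 12.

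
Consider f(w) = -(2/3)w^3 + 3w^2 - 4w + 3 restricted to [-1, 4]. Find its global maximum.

32/3

The derivative is -2w^2 + 6w - 4, which vanishes at w = 1 and w = 2.
Candidates: f(-1) = 32/3; f(1) = 4/3; f(2) = 5/3; f(4) = -23/3.
So the maximum is f(-1) = 32/3.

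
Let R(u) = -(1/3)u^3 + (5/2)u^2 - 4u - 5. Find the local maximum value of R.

-7/3

Critical points: R'(u) = -u^2 + 5u - 4 vanishes at u = 1, 4.
R''(u) = -2u + 5. R''(1) = 3 > 0 ⇒ local minimum; R''(4) = -3 < 0 ⇒ local maximum.
Thus R has its local maximum at u = 4, with value -7/3.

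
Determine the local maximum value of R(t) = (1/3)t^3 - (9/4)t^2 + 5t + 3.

R'(t) = t^2 - (9/2)t + 5. Setting R'(t) = 0 gives t ∈ {2, 5/2}.
R''(t) = 2t - 9/2. R''(2) = -1/2 < 0 ⇒ local maximum; R''(5/2) = 1/2 > 0 ⇒ local minimum.
The local maximum is R(2) = 20/3.

20/3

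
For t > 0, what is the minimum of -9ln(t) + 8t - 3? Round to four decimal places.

f'(t) = -9/t + 8 = 0 gives t = 9/8.
f''(t) = 9/t², which is positive for t > 0, so this is a local minimum.
f(9/8) = -9·ln(9/8) + 9 - 3 ≈ 4.9400.

4.9400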